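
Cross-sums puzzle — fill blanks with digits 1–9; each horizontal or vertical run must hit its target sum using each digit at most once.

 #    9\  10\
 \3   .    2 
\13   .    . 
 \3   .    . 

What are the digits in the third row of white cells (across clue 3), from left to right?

3 in 2 cells must be {1,2}.
R1C1 = 3 − 2 = 1 completes the 3 across.
Given what's placed, R3C1 must be 2 to fit the 3 across and 9 down.
R3C2 = 3 − 2 = 1 completes the 3 across.
R2C1 = 9 − 3 = 6 completes the 9 down.
R2C2 = 13 − 6 = 7 completes the 13 across.

2, 1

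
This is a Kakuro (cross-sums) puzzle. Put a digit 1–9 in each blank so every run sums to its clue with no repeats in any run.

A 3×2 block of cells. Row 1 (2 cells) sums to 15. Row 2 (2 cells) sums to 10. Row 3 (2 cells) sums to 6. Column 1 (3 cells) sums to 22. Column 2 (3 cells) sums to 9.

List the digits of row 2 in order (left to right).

The 15 across and the 9 down share only 6, so (1,2) = 6.
The 6 across and the 22 down share only 5, so (3,1) = 5.
(3,2) = 6 − 5 = 1 completes the 6 across.
(1,1) = 15 − 6 = 9 completes the 15 across.
(2,1) = 22 − 14 = 8 completes the 22 down.
(2,2) = 10 − 8 = 2 completes the 10 across.

8 2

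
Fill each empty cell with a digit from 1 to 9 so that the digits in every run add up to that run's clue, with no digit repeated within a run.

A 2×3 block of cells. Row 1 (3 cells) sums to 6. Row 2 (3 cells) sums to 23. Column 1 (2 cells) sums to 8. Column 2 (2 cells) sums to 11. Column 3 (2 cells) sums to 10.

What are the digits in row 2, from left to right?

6 in 3 cells must be {1,2,3}; 23 in 3 cells must be {6,8,9}.
The 23 across and the 8 down share only 6, so (2,1) = 6.
(1,1) = 8 − 6 = 2 completes the 8 down.
Given what's placed, (1,2) must be 3 to fit the 6 across and 11 down.
(1,3) = 6 − 5 = 1 completes the 6 across.
(2,2) = 11 − 3 = 8 completes the 11 down.
(2,3) = 23 − 14 = 9 completes the 23 across.

6, 8, 9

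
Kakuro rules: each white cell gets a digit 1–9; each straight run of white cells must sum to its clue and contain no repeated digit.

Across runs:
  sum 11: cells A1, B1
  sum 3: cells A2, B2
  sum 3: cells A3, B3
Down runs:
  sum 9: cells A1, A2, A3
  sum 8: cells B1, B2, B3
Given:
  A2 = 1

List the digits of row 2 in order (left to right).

3 in 2 cells must be {1,2}.
B2 = 3 − 1 = 2 completes the 3 across.
A3 = 2: the only remaining digit allowed by both the 3 across and the 9 down.
B3 = 3 − 2 = 1 completes the 3 across.
A1 = 9 − 3 = 6 completes the 9 down.
B1 = 11 − 6 = 5 completes the 11 across.

1, 2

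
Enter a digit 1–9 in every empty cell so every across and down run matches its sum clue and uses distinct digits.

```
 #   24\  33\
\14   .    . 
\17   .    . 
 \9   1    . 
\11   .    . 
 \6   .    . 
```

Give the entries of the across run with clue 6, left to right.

2, 4

17 in 2 cells must be {8,9}.
R3C2 = 9 − 1 = 8 completes the 9 across.
R2C2 = 9: the only remaining digit allowed by both the 17 across and the 33 down.
R2C1 = 17 − 9 = 8 completes the 17 across.
Nothing is forced directly, so branch on R1C2, whose candidates are 5 or 6. If R1C2 = 6: then R1C1 would have to be in {8} for the 14 across but in {2,3,4,5,6,7,9} for the 24 down — contradiction. So R1C2 = 5.
R1C1 = 14 − 5 = 9 completes the 14 across.
Given what's placed, R5C2 must be 4 to fit the 6 across and 33 down.
R4C2 = 33 − 26 = 7 completes the 33 down.
R5C1 = 6 − 4 = 2 completes the 6 across.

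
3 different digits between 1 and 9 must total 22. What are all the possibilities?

{5,8,9}; {6,7,9}

3 distinct digits from 1–9 sum between 6 and 24.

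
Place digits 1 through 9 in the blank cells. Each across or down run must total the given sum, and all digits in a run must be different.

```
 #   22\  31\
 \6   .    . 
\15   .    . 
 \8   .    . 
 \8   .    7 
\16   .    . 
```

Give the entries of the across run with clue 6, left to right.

2, 4

16 in 2 cells must be {7,9}.
R4C1 = 8 − 7 = 1 completes the 8 across.
Given what's placed, R5C2 must be 9 to fit the 16 across and 31 down.
R5C1 = 16 − 9 = 7 completes the 16 across.
Nothing is forced directly, so branch on R2C2, whose candidates are 6 or 8. If R2C2 = 8: then R2C1 would have to be in {7} for the 15 across but in {2,3,4,5,6,8,9} for the 22 down — contradiction. So R2C2 = 6.
R2C1 = 15 − 6 = 9 completes the 15 across.
R1C1 = 2: the only remaining digit allowed by both the 6 across and the 22 down.
R1C2 = 6 − 2 = 4 completes the 6 across.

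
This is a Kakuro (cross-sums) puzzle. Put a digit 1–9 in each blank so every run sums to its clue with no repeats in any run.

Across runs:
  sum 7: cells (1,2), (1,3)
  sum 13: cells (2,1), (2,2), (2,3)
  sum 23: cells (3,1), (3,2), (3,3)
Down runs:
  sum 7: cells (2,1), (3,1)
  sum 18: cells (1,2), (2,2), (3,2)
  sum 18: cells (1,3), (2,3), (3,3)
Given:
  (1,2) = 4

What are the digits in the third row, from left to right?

23 in 3 cells must be {6,8,9}.
(1,3) = 7 − 4 = 3 completes the 7 across.
Only 6 fits (3,1) under both its across sum 23 and down sum 7.
(2,1) = 7 − 6 = 1 completes the 7 down.
No cell is forced outright now. (3,2) can only be 8 or 9 (the digits allowed by both its 23 across and its 18 down). If (3,2) = 8: then (2,2) would have to be in {3,4,5,7,8,9} for the 13 across but in {6} for the 18 down — contradiction. So (3,2) = 9.
(2,2) = 18 − 13 = 5 completes the 18 down.
(2,3) = 13 − 6 = 7 completes the 13 across.
(3,3) = 23 − 15 = 8 completes the 23 across.

6, 9, 8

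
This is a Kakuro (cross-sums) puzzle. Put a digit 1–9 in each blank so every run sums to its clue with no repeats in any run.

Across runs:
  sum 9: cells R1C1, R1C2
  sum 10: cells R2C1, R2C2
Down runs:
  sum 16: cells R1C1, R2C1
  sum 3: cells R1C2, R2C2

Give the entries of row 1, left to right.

16 in 2 cells must be {7,9}; 3 in 2 cells must be {1,2}.
The 9 across and the 16 down share only 7, so R1C1 = 7.
R1C2 = 9 − 7 = 2 completes the 9 across.
R2C1 = 16 − 7 = 9 completes the 16 down.
R2C2 = 10 − 9 = 1 completes the 10 across.

7 2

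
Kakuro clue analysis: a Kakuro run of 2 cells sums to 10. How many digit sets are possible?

2 distinct digits from 1–9 sum between 3 and 17.
Enumerating: {1,9}, {2,8}, {3,7}, {4,6}.

4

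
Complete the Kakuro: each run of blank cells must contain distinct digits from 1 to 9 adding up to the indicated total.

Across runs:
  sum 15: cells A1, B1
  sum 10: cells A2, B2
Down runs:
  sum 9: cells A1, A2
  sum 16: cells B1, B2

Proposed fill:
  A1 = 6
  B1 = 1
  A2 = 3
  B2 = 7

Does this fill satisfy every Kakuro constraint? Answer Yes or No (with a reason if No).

No — the down run B1–B2 sums to 8, not 16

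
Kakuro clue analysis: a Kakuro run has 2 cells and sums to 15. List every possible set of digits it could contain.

2 distinct digits from 1–9 sum between 3 and 17.

{6,9}; {7,8}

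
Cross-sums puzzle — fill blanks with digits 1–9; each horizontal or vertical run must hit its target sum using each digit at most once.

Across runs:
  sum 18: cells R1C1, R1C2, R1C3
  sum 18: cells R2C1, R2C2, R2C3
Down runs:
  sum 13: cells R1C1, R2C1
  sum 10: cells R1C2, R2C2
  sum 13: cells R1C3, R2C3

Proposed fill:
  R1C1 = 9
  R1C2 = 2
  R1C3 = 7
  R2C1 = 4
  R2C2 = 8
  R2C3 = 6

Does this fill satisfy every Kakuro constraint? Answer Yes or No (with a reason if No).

Across: 9+2+7=18; 4+8+6=18. Down: 9+4=13; 2+8=10; 7+6=13. No digit repeats within any run.

Yes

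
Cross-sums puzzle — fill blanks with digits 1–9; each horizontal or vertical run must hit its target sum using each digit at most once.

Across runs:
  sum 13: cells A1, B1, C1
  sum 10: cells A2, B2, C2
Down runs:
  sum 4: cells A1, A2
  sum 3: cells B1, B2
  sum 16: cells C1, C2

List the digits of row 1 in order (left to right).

4 in 2 cells must be {1,3}; 3 in 2 cells must be {1,2}; 16 in 2 cells must be {7,9}.
The 10 across and the 16 down share only 7, so C2 = 7.
C1 = 16 − 7 = 9 completes the 16 down.
Given what's placed, A2 must be 1 to fit the 10 across and 4 down.
B2 = 10 − 8 = 2 completes the 10 across.
A1 = 4 − 1 = 3 completes the 4 down.
B1 = 13 − 12 = 1 completes the 13 across.

3 1 9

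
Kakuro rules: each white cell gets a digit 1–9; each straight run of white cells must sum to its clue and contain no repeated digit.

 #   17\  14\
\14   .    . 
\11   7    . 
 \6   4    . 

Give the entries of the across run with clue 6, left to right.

4 2

R1C1 = 17 − 11 = 6 completes the 17 down.
R1C2 = 14 − 6 = 8 completes the 14 across.
R2C2 = 11 − 7 = 4 completes the 11 across.
R3C2 = 6 − 4 = 2 completes the 6 across.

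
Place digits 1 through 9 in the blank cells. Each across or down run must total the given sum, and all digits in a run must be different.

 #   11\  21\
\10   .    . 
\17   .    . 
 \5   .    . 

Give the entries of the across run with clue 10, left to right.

17 in 2 cells must be {8,9}.
The 17 across and the 11 down share only 8, so R2C1 = 8.
R2C2 = 17 − 8 = 9 completes the 17 across.
Given what's placed, R3C2 must be 4 to fit the 5 across and 21 down.
R1C2 = 21 − 13 = 8 completes the 21 down.
R3C1 = 5 − 4 = 1 completes the 5 across.
R1C1 = 10 − 8 = 2 completes the 10 across.

2, 8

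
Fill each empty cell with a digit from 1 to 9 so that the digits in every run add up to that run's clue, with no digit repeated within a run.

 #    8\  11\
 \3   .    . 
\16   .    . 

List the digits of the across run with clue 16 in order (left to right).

7 9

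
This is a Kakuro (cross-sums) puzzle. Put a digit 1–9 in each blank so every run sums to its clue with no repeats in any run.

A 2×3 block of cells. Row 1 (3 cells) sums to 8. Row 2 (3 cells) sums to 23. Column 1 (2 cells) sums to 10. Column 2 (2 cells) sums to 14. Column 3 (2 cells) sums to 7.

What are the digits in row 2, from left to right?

23 in 3 cells must be {6,8,9}.
The 8 across and the 14 down share only 5, so (1,2) = 5.
(2,2) = 14 − 5 = 9 completes the 14 down.
Given what's placed, (2,3) must be 6 to fit the 23 across and 7 down.
(1,3) = 7 − 6 = 1 completes the 7 down.
(2,1) = 23 − 15 = 8 completes the 23 across.
(1,1) = 8 − 6 = 2 completes the 8 across.

8 9 6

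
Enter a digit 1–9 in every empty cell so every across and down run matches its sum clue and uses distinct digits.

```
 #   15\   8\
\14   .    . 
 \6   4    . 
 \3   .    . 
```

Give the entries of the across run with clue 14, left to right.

9 5

3 in 2 cells must be {1,2}.
Only 5 fits R1C2 under both its across sum 14 and down sum 8.
R2C2 = 6 − 4 = 2 completes the 6 across.
Given what's placed, R3C1 must be 2 to fit the 3 across and 15 down.
R3C2 = 3 − 2 = 1 completes the 3 across.
R1C1 = 14 − 5 = 9 completes the 14 across.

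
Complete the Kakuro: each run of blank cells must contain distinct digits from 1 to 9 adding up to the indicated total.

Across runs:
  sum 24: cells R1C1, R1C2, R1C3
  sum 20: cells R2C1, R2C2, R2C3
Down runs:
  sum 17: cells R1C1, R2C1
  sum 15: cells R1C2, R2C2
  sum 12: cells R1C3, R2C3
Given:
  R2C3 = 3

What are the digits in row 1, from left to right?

24 in 3 cells must be {7,8,9}; 17 in 2 cells must be {8,9}.
R1C3 = 12 − 3 = 9 completes the 12 down.
R1C1 = 8: the only remaining digit allowed by both the 24 across and the 17 down.
R1C2 = 24 − 17 = 7 completes the 24 across.
R2C1 = 17 − 8 = 9 completes the 17 down.
R2C2 = 20 − 12 = 8 completes the 20 across.

8 7 9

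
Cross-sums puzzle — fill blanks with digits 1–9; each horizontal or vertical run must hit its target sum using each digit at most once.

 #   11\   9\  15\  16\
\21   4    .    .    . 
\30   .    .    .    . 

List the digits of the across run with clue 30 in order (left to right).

30 in 4 cells must be {6,7,8,9}; 16 in 2 cells must be {7,9}.
R2C1 = 11 − 4 = 7 completes the 11 down.
R2C4 = 9: the only remaining digit allowed by both the 30 across and the 16 down.
R1C4 = 16 − 9 = 7 completes the 16 down.
Nothing is forced directly, so branch on R2C2, whose candidates are 6 or 8. If R2C2 = 6: then R1C2 would have to be in {1,2,8,9} for the 21 across but in {3} for the 9 down — contradiction. So R2C2 = 8.
R1C2 = 9 − 8 = 1 completes the 9 down.
R1C3 = 21 − 12 = 9 completes the 21 across.
R2C3 = 30 − 24 = 6 completes the 30 across.

7, 8, 6, 9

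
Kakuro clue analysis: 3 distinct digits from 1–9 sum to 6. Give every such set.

{1,2,3}

3 distinct digits from 1–9 sum between 6 and 24.
Only one set works: {1,2,3}.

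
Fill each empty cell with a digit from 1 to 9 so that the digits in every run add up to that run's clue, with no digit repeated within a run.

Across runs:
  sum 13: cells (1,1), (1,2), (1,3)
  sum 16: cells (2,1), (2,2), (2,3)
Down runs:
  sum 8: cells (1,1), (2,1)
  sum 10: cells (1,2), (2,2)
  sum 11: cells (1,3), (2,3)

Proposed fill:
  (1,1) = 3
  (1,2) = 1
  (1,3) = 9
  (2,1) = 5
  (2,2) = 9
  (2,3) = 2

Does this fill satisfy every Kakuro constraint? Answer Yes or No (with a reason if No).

Yes

Across: 3+1+9=13; 5+9+2=16. Down: 3+5=8; 1+9=10; 9+2=11. No digit repeats within any run.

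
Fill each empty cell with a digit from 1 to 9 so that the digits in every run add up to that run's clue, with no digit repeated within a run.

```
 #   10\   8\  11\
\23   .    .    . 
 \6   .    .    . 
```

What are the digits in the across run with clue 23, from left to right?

23 in 3 cells must be {6,8,9}; 6 in 3 cells must be {1,2,3}.
The 23 across and the 8 down share only 6, so R1C2 = 6.
R2C2 = 8 − 6 = 2 completes the 8 down.
Given what's placed, R2C3 must be 3 to fit the 6 across and 11 down.
R1C3 = 11 − 3 = 8 completes the 11 down.
R2C1 = 6 − 5 = 1 completes the 6 across.
R1C1 = 23 − 14 = 9 completes the 23 across.

9, 6, 8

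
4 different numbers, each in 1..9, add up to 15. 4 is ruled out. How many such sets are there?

4 distinct digits from 1–9 sum between 10 and 30.
Dropping sets that contain 4.
Enumerating: {1,2,3,9}, {1,2,5,7}, {1,3,5,6}.

3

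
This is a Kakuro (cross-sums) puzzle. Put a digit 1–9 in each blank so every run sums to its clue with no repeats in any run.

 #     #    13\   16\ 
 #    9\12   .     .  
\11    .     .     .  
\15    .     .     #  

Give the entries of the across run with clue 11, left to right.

16 in 2 cells must be {7,9}.
The 11 across and the 16 down share only 7, so R2C3 = 7.
R1C3 = 16 − 7 = 9 completes the 16 down.
R1C2 = 12 − 9 = 3 completes the 12 across.
R2C2 = 1: the only remaining digit allowed by both the 11 across and the 13 down.
R3C2 = 13 − 4 = 9 completes the 13 down.
R2C1 = 11 − 8 = 3 completes the 11 across.
R3C1 = 15 − 9 = 6 completes the 15 across.

3 1 7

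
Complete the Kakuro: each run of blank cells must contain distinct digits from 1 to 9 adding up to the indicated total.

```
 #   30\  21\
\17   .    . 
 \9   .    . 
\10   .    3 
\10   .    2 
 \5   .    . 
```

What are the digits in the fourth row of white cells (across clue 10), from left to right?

17 in 2 cells must be {8,9}.
R3C1 = 10 − 3 = 7 completes the 10 across.
R4C1 = 10 − 2 = 8 completes the 10 across.

8, 2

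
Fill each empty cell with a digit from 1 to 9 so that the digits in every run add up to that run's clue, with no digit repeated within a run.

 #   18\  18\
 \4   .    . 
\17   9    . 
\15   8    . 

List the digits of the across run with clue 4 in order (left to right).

1, 3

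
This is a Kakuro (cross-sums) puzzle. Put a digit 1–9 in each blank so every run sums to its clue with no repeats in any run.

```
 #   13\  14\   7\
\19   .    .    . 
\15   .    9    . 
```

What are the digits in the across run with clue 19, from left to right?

8, 5, 6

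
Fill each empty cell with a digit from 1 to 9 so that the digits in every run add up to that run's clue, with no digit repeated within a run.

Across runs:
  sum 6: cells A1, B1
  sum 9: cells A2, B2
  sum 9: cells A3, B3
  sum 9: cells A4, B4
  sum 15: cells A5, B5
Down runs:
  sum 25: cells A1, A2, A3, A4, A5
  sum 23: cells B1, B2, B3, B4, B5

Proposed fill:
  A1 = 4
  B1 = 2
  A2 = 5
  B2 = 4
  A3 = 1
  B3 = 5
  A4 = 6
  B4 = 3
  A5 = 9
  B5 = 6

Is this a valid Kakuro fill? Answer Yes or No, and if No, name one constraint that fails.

No — the across run A3–B3 sums to 6, not 9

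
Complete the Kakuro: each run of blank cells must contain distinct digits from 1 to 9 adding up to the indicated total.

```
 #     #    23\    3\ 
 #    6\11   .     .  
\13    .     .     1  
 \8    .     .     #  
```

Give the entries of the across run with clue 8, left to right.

2, 6

23 in 3 cells must be {6,8,9}; 3 in 2 cells must be {1,2}.
R1C3 = 3 − 1 = 2 completes the 3 down.
The 8 across and the 23 down share only 6, so R3C2 = 6.
R1C2 = 11 − 2 = 9 completes the 11 across.
R2C2 = 23 − 15 = 8 completes the 23 down.
R3C1 = 8 − 6 = 2 completes the 8 across.
R2C1 = 13 − 9 = 4 completes the 13 across.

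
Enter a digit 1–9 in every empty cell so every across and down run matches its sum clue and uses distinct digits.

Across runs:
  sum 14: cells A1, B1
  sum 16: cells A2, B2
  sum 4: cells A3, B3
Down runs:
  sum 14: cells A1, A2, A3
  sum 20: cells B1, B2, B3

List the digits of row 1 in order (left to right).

16 in 2 cells must be {7,9}; 4 in 2 cells must be {1,3}.
The 4 across and the 20 down share only 3, so B3 = 3.
Given what's placed, B2 must be 9 to fit the 16 across and 20 down.
A3 = 4 − 3 = 1 completes the 4 across.
B1 = 20 − 12 = 8 completes the 20 down.
A2 = 16 − 9 = 7 completes the 16 across.
A1 = 14 − 8 = 6 completes the 14 across.

6 8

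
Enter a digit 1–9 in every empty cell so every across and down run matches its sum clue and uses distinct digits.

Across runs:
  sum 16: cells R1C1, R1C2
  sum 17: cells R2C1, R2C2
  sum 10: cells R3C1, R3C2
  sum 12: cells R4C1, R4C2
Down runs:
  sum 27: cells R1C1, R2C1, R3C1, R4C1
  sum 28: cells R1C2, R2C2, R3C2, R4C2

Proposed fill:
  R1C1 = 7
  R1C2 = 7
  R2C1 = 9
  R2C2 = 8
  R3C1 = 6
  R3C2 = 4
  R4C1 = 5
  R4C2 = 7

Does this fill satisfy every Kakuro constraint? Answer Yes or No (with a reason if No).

No — the across run R1C1–R1C2 sums to 14, not 16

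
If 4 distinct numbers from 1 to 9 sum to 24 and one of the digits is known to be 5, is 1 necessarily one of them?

No

Counterexample: {2,5,8,9} sums to 24 under that restriction without using 1.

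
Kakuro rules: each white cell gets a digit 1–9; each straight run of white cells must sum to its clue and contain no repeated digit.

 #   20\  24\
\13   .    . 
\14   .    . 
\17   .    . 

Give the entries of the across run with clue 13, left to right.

6 7

17 in 2 cells must be {8,9}; 24 in 3 cells must be {7,8,9}.
Nothing is forced directly, so branch on R2C2, whose candidates are 8 or 9. If R2C2 = 8: that forces R2C1 = 6, R3C1 = 9, after which R3C2 would have to be in {8} for the 17 across but in {7,9} for the 24 down — contradiction. So R2C2 = 9.
R2C1 = 14 − 9 = 5 completes the 14 across.
Given what's placed, R3C2 must be 8 to fit the 17 across and 24 down.
R1C2 = 24 − 17 = 7 completes the 24 down.
R3C1 = 17 − 8 = 9 completes the 17 across.
R1C1 = 13 − 7 = 6 completes the 13 across.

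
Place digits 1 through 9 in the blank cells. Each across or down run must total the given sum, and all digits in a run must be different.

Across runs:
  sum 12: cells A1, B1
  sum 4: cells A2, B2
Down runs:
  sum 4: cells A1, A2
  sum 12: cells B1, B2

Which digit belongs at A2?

4 in 2 cells must be {1,3}.
The 12 across and the 4 down share only 3, so A1 = 3.
B1 = 12 − 3 = 9 completes the 12 across.
A2 = 4 − 3 = 1 completes the 4 down.
B2 = 4 − 1 = 3 completes the 4 across.

1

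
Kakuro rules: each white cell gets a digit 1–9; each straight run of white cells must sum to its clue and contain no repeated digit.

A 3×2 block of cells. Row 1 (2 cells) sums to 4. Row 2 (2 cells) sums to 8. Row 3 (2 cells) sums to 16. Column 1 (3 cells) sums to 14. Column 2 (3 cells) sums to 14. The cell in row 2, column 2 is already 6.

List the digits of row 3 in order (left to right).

4 in 2 cells must be {1,3}; 16 in 2 cells must be {7,9}.
(2,1) = 8 − 6 = 2 completes the 8 across.
Given what's placed, (3,2) must be 7 to fit the 16 across and 14 down.
(1,1) = 3: the only remaining digit allowed by both the 4 across and the 14 down.
(1,2) = 4 − 3 = 1 completes the 4 across.
(3,1) = 16 − 7 = 9 completes the 16 across.

9 7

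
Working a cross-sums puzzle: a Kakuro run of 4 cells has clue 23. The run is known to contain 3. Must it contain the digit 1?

Counterexample: {3,4,7,9} sums to 23 under that restriction without using 1.

No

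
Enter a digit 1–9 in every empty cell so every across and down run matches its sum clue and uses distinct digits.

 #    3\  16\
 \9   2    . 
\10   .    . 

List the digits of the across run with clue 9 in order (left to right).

3 in 2 cells must be {1,2}; 16 in 2 cells must be {7,9}.
R1C2 = 9 − 2 = 7 completes the 9 across.
R2C1 = 3 − 2 = 1 completes the 3 down.
R2C2 = 10 − 1 = 9 completes the 10 across.

2, 7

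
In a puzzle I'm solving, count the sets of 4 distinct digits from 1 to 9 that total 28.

2

4 distinct digits from 1–9 sum between 10 and 30.
Enumerating: {4,7,8,9}, {5,6,8,9}.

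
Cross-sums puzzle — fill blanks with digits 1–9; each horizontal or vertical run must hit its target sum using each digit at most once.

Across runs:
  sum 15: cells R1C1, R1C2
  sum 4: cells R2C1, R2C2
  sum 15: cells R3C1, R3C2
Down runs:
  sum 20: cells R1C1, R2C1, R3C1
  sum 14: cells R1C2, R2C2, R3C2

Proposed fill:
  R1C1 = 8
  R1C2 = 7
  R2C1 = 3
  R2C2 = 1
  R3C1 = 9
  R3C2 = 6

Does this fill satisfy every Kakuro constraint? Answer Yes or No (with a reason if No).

Yes

Across: 8+7=15; 3+1=4; 9+6=15. Down: 8+3+9=20; 7+1+6=14. No digit repeats within any run.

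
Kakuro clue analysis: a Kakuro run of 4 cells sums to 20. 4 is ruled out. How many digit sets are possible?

4 distinct digits from 1–9 sum between 10 and 30.
Dropping sets that contain 4.
Enumerating: {1,2,8,9}, {1,3,7,9}, {1,5,6,8}, {2,3,6,9}, {2,3,7,8}, {2,5,6,7}.

6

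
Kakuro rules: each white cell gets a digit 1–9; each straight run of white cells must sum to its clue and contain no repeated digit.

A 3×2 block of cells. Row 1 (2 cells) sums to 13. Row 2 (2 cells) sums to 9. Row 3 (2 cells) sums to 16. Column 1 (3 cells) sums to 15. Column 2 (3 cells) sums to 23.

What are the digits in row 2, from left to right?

3, 6

16 in 2 cells must be {7,9}; 23 in 3 cells must be {6,8,9}.
The 16 across and the 23 down share only 9, so (3,2) = 9.
(3,1) = 16 − 9 = 7 completes the 16 across.
Nothing is forced directly, so branch on (1,1), whose candidates are 5 or 6. If (1,1) = 6: then (1,2) would have to be in {7} for the 13 across but in {6,8} for the 23 down — contradiction. So (1,1) = 5.
(1,2) = 13 − 5 = 8 completes the 13 across.
(2,1) = 15 − 12 = 3 completes the 15 down.
(2,2) = 9 − 3 = 6 completes the 9 across.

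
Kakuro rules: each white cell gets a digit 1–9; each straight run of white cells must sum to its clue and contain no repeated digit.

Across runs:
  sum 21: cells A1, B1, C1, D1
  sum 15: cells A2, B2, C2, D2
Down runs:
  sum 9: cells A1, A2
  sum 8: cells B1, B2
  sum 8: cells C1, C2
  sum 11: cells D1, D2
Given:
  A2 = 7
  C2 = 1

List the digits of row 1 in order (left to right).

2 3 7 9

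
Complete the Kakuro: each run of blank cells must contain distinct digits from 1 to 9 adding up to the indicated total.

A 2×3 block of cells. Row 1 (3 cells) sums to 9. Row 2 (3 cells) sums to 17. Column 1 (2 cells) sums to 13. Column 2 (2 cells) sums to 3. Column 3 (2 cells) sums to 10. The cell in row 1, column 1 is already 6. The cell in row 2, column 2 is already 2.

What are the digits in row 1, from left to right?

6 1 2

3 in 2 cells must be {1,2}.
(1,2) = 3 − 2 = 1 completes the 3 down.
(1,3) = 9 − 7 = 2 completes the 9 across.
(2,1) = 13 − 6 = 7 completes the 13 down.
(2,3) = 17 − 9 = 8 completes the 17 across.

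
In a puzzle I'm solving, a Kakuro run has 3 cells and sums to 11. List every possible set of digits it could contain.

{1,2,8}; {1,3,7}; {1,4,6}; {2,3,6}; {2,4,5}

3 distinct digits from 1–9 sum between 6 and 24.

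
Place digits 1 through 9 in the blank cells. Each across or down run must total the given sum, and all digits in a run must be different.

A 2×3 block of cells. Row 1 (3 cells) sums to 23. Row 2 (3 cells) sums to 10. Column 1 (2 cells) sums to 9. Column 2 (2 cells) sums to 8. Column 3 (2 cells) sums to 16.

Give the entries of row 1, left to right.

8 6 9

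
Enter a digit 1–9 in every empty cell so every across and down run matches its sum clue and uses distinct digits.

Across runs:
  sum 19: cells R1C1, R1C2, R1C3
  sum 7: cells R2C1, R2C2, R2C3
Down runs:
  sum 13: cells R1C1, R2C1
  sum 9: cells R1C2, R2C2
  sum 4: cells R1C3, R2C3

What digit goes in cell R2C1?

7 in 3 cells must be {1,2,4}; 4 in 2 cells must be {1,3}.
The 19 across and the 4 down share only 3, so R1C3 = 3.
The 7 across and the 13 down share only 4, so R2C1 = 4.
R2C3 = 4 − 3 = 1 completes the 4 down.
R1C1 = 13 − 4 = 9 completes the 13 down.
R1C2 = 19 − 12 = 7 completes the 19 across.
R2C2 = 7 − 5 = 2 completes the 7 across.

4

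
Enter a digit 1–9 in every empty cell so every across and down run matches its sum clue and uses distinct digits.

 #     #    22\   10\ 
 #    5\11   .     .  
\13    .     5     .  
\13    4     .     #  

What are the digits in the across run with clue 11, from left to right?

8 3

R2C1 = 5 − 4 = 1 completes the 5 down.
R2C3 = 13 − 6 = 7 completes the 13 across.
R3C2 = 13 − 4 = 9 completes the 13 across.
R1C2 = 22 − 14 = 8 completes the 22 down.
R1C3 = 11 − 8 = 3 completes the 11 across.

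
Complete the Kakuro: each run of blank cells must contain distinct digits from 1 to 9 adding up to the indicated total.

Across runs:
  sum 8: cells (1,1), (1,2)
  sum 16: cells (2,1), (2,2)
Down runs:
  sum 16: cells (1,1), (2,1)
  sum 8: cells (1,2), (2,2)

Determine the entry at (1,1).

16 in 2 cells must be {7,9}.
The 8 across and the 16 down share only 7, so (1,1) = 7.
(1,2) = 8 − 7 = 1 completes the 8 across.
(2,1) = 16 − 7 = 9 completes the 16 down.
(2,2) = 16 − 9 = 7 completes the 16 across.

7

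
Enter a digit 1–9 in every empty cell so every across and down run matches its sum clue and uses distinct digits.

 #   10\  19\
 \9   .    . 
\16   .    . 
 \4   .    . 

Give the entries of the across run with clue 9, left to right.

2, 7

16 in 2 cells must be {7,9}; 4 in 2 cells must be {1,3}.
The 16 across and the 10 down share only 7, so R2C1 = 7.
R2C2 = 16 − 7 = 9 completes the 16 across.
Given what's placed, R3C1 must be 1 to fit the 4 across and 10 down.
R3C2 = 4 − 1 = 3 completes the 4 across.
R1C1 = 10 − 8 = 2 completes the 10 down.
R1C2 = 9 − 2 = 7 completes the 9 across.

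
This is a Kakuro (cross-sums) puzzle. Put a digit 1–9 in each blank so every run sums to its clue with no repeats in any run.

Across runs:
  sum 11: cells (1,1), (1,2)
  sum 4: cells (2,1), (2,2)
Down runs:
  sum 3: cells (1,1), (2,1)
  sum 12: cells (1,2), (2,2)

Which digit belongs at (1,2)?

9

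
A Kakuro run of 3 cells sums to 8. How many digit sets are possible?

3 distinct digits from 1–9 sum between 6 and 24.
Enumerating: {1,2,5}, {1,3,4}.

2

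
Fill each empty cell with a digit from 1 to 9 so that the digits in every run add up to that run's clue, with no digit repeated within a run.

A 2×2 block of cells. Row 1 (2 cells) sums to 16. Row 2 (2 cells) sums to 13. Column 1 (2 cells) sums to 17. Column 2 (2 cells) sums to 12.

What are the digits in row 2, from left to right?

16 in 2 cells must be {7,9}; 17 in 2 cells must be {8,9}.
The 16 across and the 17 down share only 9, so (1,1) = 9.
(1,2) = 16 − 9 = 7 completes the 16 across.
(2,1) = 17 − 9 = 8 completes the 17 down.
(2,2) = 13 − 8 = 5 completes the 13 across.

8 5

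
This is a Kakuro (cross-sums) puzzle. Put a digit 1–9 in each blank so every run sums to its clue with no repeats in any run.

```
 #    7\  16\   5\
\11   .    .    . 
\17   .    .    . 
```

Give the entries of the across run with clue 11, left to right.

1, 7, 3

16 in 2 cells must be {7,9}.
The 11 across and the 16 down share only 7, so R1C2 = 7.
R2C2 = 16 − 7 = 9 completes the 16 down.
Nothing is forced directly, so branch on R1C1, whose candidates are 1 or 3. If R1C1 = 3: that forces R1C3 = 1, after which R2C1 would have to be in {1,2,3,5,6,7} for the 17 across but in {4} for the 7 down — contradiction. So R1C1 = 1.
R1C3 = 11 − 8 = 3 completes the 11 across.
R2C1 = 7 − 1 = 6 completes the 7 down.
R2C3 = 17 − 15 = 2 completes the 17 across.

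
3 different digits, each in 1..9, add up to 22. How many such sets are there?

3 distinct digits from 1–9 sum between 6 and 24.
Enumerating: {5,8,9}, {6,7,9}.

2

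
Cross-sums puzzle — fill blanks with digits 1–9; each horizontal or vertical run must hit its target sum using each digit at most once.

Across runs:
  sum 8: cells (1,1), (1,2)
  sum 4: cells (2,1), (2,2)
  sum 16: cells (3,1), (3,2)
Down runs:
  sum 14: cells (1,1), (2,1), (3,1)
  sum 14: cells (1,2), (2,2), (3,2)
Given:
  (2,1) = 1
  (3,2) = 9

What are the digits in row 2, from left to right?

1 3

4 in 2 cells must be {1,3}; 16 in 2 cells must be {7,9}.
(2,2) = 4 − 1 = 3 completes the 4 across.
(3,1) = 16 − 9 = 7 completes the 16 across.
(1,1) = 14 − 8 = 6 completes the 14 down.
(1,2) = 8 − 6 = 2 completes the 8 across.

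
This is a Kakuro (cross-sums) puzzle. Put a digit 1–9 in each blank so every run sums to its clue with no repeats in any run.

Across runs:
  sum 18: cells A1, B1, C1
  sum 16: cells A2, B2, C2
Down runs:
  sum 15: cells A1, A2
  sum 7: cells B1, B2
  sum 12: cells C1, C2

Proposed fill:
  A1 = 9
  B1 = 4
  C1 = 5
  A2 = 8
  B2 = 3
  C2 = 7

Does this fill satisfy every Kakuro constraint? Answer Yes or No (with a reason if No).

No — the down run A1–A2 sums to 17, not 15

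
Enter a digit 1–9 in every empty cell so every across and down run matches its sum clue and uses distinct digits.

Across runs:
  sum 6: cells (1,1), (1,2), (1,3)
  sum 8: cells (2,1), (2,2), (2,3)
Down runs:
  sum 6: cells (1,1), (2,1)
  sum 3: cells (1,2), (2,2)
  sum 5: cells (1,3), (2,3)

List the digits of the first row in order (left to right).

1 2 3

6 in 3 cells must be {1,2,3}; 3 in 2 cells must be {1,2}.
Nothing is forced directly, so branch on (1,1), whose candidates are 1 or 2. If (1,1) = 2: that forces (1,2) = 1, (1,3) = 3, (2,1) = 4, after which (2,2) would have to be in {1,3} for the 8 across but in {2} for the 3 down — contradiction. So (1,1) = 1.
Given what's placed, (1,2) must be 2 to fit the 6 across and 3 down.
(1,3) = 6 − 3 = 3 completes the 6 across.
(2,1) = 6 − 1 = 5 completes the 6 down.
(2,2) = 3 − 2 = 1 completes the 3 down.
(2,3) = 8 − 6 = 2 completes the 8 across.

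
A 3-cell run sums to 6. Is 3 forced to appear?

Yes

The only way to make 6 from 3 distinct digits is {1,2,3}, which contains 3.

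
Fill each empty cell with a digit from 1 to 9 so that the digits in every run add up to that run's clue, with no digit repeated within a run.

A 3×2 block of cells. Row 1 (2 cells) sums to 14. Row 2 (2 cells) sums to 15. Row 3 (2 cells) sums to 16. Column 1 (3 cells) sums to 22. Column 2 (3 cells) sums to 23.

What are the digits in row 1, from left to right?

16 in 2 cells must be {7,9}; 23 in 3 cells must be {6,8,9}.
The 16 across and the 23 down share only 9, so (3,2) = 9.
(3,1) = 16 − 9 = 7 completes the 16 across.
Nothing is forced directly, so branch on (1,1), whose candidates are 6 or 9. If (1,1) = 9: then (1,2) would have to be in {5} for the 14 across but in {6,8} for the 23 down — contradiction. So (1,1) = 6.
(1,2) = 14 − 6 = 8 completes the 14 across.
(2,1) = 22 − 13 = 9 completes the 22 down.
(2,2) = 15 − 9 = 6 completes the 15 across.

6 8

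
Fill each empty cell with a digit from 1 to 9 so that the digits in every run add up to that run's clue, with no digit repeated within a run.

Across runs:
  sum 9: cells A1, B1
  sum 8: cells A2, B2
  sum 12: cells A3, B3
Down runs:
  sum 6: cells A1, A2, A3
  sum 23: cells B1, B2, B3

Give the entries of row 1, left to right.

1 8

6 in 3 cells must be {1,2,3}; 23 in 3 cells must be {6,8,9}.
The 8 across and the 23 down share only 6, so B2 = 6.
The 12 across and the 6 down share only 3, so A3 = 3.
B3 = 12 − 3 = 9 completes the 12 across.
B1 = 23 − 15 = 8 completes the 23 down.
A2 = 8 − 6 = 2 completes the 8 across.
A1 = 9 − 8 = 1 completes the 9 across.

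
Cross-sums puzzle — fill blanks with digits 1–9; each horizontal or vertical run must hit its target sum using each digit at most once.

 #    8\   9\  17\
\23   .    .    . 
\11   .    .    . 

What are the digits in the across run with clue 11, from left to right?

2, 1, 8

23 in 3 cells must be {6,8,9}; 17 in 2 cells must be {8,9}.
The 23 across and the 8 down share only 6, so R1C1 = 6.
Given what's placed, R1C2 must be 8 to fit the 23 across and 9 down.
R1C3 = 23 − 14 = 9 completes the 23 across.
R2C1 = 8 − 6 = 2 completes the 8 down.
R2C2 = 9 − 8 = 1 completes the 9 down.
R2C3 = 11 − 3 = 8 completes the 11 across.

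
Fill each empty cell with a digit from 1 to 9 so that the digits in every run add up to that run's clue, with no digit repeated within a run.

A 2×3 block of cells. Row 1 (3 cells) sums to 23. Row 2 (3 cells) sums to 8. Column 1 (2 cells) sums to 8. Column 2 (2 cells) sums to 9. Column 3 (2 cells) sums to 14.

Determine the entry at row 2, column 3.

23 in 3 cells must be {6,8,9}.
The 23 across and the 8 down share only 6, so (1,1) = 6.
Given what's placed, (1,2) must be 8 to fit the 23 across and 9 down.
(1,3) = 23 − 14 = 9 completes the 23 across.
(2,1) = 8 − 6 = 2 completes the 8 down.
(2,2) = 9 − 8 = 1 completes the 9 down.
(2,3) = 8 − 3 = 5 completes the 8 across.

5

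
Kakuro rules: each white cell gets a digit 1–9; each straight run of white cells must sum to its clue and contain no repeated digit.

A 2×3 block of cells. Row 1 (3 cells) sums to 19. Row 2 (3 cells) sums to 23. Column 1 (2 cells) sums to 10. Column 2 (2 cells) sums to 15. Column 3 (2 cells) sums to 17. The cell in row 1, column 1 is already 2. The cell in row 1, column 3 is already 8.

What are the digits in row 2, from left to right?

8 6 9

23 in 3 cells must be {6,8,9}; 17 in 2 cells must be {8,9}.
(1,2) = 19 − 10 = 9 completes the 19 across.
(2,1) = 10 − 2 = 8 completes the 10 down.
(2,2) = 15 − 9 = 6 completes the 15 down.
(2,3) = 23 − 14 = 9 completes the 23 across.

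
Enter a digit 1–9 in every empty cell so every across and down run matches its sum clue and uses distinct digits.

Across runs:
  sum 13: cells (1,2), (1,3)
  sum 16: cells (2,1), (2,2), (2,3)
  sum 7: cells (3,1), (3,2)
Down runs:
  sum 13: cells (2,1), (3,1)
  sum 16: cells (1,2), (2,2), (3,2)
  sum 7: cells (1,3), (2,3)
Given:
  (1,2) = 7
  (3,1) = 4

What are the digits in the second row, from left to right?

9 6 1

(1,3) = 13 − 7 = 6 completes the 13 across.
(2,1) = 13 − 4 = 9 completes the 13 down.
(2,3) = 7 − 6 = 1 completes the 7 down.
(3,2) = 7 − 4 = 3 completes the 7 across.
(2,2) = 16 − 10 = 6 completes the 16 across.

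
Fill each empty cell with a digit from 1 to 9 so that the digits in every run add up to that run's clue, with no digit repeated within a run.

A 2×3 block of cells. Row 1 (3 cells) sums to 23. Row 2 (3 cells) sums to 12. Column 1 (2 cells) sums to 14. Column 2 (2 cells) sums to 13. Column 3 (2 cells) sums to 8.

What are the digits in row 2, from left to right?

6 4 2

23 in 3 cells must be {6,8,9}.
The 23 across and the 8 down share only 6, so (1,3) = 6.
(2,3) = 8 − 6 = 2 completes the 8 down.
Nothing is forced directly, so branch on (2,1), whose candidates are 6 or 9. If (2,1) = 9: then (1,1) would have to be in {8,9} for the 23 across but in {5} for the 14 down — contradiction. So (2,1) = 6.
(1,1) = 14 − 6 = 8 completes the 14 down.
(1,2) = 23 − 14 = 9 completes the 23 across.
(2,2) = 12 − 8 = 4 completes the 12 across.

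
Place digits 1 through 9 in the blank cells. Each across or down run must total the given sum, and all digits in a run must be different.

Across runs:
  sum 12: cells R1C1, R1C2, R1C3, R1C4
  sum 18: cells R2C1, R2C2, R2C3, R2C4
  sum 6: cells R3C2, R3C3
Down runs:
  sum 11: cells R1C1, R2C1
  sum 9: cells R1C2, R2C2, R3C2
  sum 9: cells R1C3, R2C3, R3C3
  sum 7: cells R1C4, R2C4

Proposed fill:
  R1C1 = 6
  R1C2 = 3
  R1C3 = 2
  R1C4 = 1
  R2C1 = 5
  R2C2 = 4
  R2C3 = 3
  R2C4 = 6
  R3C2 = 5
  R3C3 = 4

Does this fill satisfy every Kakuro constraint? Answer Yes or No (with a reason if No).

No — the across run R3C2–R3C3 sums to 9, not 6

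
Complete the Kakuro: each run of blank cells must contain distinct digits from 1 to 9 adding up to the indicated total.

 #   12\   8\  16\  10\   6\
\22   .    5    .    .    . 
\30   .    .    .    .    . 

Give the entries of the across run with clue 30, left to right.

16 in 2 cells must be {7,9}.
R2C2 = 8 − 5 = 3 completes the 8 down.
No cell is forced outright now. R2C5 can only be 4 or 5 (the digits allowed by both its 30 across and its 6 down). If R2C5 = 4: that forces R1C5 = 2, R2C3 = 9, after which R1C3 would have to be in {1,3,4,6,8} for the 22 across but in {7} for the 16 down — contradiction. So R2C5 = 5.
R1C5 = 6 − 5 = 1 completes the 6 down.
No cell is forced outright now. R2C1 can only be 7 or 9 (the digits allowed by both its 30 across and its 12 down). If R2C1 = 7: then R1C1 would have to be in {2,3,4,6,7,8,9} for the 22 across but in {5} for the 12 down — contradiction. So R2C1 = 9.
R1C1 = 12 − 9 = 3 completes the 12 down.
Given what's placed, R2C3 must be 7 to fit the 30 across and 16 down.
R2C4 = 30 − 24 = 6 completes the 30 across.

9 3 7 6 5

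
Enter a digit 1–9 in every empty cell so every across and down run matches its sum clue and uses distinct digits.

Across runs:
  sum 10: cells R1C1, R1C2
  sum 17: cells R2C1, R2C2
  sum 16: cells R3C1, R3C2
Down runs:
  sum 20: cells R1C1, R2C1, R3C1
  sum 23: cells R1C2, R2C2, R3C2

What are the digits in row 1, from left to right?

4 6

17 in 2 cells must be {8,9}; 16 in 2 cells must be {7,9}; 23 in 3 cells must be {6,8,9}.
The 16 across and the 23 down share only 9, so R3C2 = 9.
Given what's placed, R2C2 must be 8 to fit the 17 across and 23 down.
R3C1 = 16 − 9 = 7 completes the 16 across.
R1C2 = 23 − 17 = 6 completes the 23 down.
R2C1 = 17 − 8 = 9 completes the 17 across.
R1C1 = 10 − 6 = 4 completes the 10 across.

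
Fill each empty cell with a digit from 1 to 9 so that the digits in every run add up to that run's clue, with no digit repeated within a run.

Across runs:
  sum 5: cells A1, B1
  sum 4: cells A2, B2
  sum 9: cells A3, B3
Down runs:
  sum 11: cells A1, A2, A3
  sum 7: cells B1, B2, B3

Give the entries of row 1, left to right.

4 in 2 cells must be {1,3}; 7 in 3 cells must be {1,2,4}.
The 4 across and the 7 down share only 1, so B2 = 1.
A2 = 4 − 1 = 3 completes the 4 across.
Nothing is forced directly, so branch on A1, whose candidates are 1 or 2. If A1 = 2: then B1 would have to be in {3} for the 5 across but in {2,4} for the 7 down — contradiction. So A1 = 1.
B1 = 5 − 1 = 4 completes the 5 across.
A3 = 11 − 4 = 7 completes the 11 down.
B3 = 9 − 7 = 2 completes the 9 across.

1 4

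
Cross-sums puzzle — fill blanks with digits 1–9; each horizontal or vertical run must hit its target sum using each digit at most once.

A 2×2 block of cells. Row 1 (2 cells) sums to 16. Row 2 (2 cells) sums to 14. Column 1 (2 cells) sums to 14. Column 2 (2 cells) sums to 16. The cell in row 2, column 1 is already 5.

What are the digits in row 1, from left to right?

9, 7

16 in 2 cells must be {7,9}.
(1,1) = 14 − 5 = 9 completes the 14 down.
(1,2) = 16 − 9 = 7 completes the 16 across.
(2,2) = 14 − 5 = 9 completes the 14 across.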